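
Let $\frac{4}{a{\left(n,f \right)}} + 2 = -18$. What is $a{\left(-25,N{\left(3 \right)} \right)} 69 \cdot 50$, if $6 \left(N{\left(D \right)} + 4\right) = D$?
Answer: $-690$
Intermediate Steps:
$N{\left(D \right)} = -4 + \frac{D}{6}$
$a{\left(n,f \right)} = - \frac{1}{5}$ ($a{\left(n,f \right)} = \frac{4}{-2 - 18} = \frac{4}{-20} = 4 \left(- \frac{1}{20}\right) = - \frac{1}{5}$)
$a{\left(-25,N{\left(3 \right)} \right)} 69 \cdot 50 = - \frac{69 \cdot 50}{5} = \left(- \frac{1}{5}\right) 3450 = -690$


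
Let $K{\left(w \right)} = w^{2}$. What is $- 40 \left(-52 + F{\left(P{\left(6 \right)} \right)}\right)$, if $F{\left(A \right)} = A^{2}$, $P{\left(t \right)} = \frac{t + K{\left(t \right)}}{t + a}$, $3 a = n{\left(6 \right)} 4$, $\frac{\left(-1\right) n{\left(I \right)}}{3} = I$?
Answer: $\frac{16760}{9} \approx 1862.2$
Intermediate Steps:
$n{\left(I \right)} = - 3 I$
$a = -24$ ($a = \frac{\left(-3\right) 6 \cdot 4}{3} = \frac{\left(-18\right) 4}{3} = \frac{1}{3} \left(-72\right) = -24$)
$P{\left(t \right)} = \frac{t + t^{2}}{-24 + t}$ ($P{\left(t \right)} = \frac{t + t^{2}}{t - 24} = \frac{t + t^{2}}{-24 + t}$)
$- 40 \left(-52 + F{\left(P{\left(6 \right)} \right)}\right) = - 40 \left(-52 + \left(\frac{6 \left(1 + 6\right)}{-24 + 6}\right)^{2}\right) = - 40 \left(-52 + \left(6 \frac{1}{-18} \cdot 7\right)^{2}\right) = - 40 \left(-52 + \left(6 \left(- \frac{1}{18}\right) 7\right)^{2}\right) = - 40 \left(-52 + \left(- \frac{7}{3}\right)^{2}\right) = - 40 \left(-52 + \frac{49}{9}\right) = \left(-40\right) \left(- \frac{419}{9}\right) = \frac{16760}{9}$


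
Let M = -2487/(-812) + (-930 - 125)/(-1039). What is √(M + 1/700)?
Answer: √4537165090038/1054585 ≈ 2.0198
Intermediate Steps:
M = 3440653/843668 (M = -2487*(-1/812) - 1055*(-1/1039) = 2487/812 + 1055/1039 = 3440653/843668 ≈ 4.0782)
√(M + 1/700) = √(3440653/843668 + 1/700) = √(21511614/5272925) = √4537165090038/1054585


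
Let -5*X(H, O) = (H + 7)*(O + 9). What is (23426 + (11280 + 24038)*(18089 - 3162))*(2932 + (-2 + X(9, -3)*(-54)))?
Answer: 10456786514808/5 ≈ 2.0914e+12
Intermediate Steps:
X(H, O) = -(7 + H)*(9 + O)/5 (X(H, O) = -(H + 7)*(O + 9)/5 = -(7 + H)*(9 + O)/5)
(23426 + (11280 + 24038)*(18089 - 3162))*(2932 + (-2 + X(9, -3)*(-54))) = (23426 + (11280 + 24038)*(18089 - 3162))*(2932 + (-2 + (-63/5 - 9/5*9 - 7/5*(-3) - 1/5*9*(-3))*(-54))) = (23426 + 35318*14927)*(2932 + (-2 + (-63/5 - 81/5 + 21/5 + 27/5)*(-54))) = (23426 + 527191786)*(2932 + (-2 - 96/5*(-54))) = 527215212*(2932 + (-2 + 5184/5)) = 527215212*(2932 + 5174/5) = 527215212*(19834/5) = 10456786514808/5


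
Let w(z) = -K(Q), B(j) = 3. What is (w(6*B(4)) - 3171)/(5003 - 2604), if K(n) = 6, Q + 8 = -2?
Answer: -3177/2399 ≈ -1.3243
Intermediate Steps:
Q = -10 (Q = -8 - 2 = -10)
w(z) = -6 (w(z) = -1*6 = -6)
(w(6*B(4)) - 3171)/(5003 - 2604) = (-6 - 3171)/(5003 - 2604) = -3177/2399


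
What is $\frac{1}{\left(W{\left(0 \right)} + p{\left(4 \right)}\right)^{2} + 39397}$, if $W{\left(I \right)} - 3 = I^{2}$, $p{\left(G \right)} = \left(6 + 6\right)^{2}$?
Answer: $\frac{1}{61006} \approx 1.6392 \cdot 10^{-5}$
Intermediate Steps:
$p{\left(G \right)} = 144$ ($p{\left(G \right)} = 12^{2} = 144$)
$W{\left(I \right)} = 3 + I^{2}$
$\frac{1}{\left(W{\left(0 \right)} + p{\left(4 \right)}\right)^{2} + 39397} = \frac{1}{\left(\left(3 + 0^{2}\right) + 144\right)^{2} + 39397} = \frac{1}{\left(\left(3 + 0\right) + 144\right)^{2} + 39397} = \frac{1}{\left(3 + 144\right)^{2} + 39397} = \frac{1}{147^{2} + 39397} = \frac{1}{21609 + 39397} = \frac{1}{61006}$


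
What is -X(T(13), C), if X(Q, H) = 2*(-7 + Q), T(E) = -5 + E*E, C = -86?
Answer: -314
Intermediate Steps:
T(E) = -5 + E**2
X(Q, H) = -14 + 2*Q
-X(T(13), C) = -(-14 + 2*(-5 + 13**2)) = -(-14 + 2*(-5 + 169)) = -(-14 + 2*164) = -(-14 + 328) = -1*314 = -314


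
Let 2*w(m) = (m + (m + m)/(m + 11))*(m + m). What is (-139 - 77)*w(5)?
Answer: -6075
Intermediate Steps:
w(m) = m*(m + 2*m/(11 + m)) (w(m) = ((m + (m + m)/(m + 11))*(m + m))/2 = ((m + (2*m)/(11 + m))*(2*m))/2 = ((m + 2*m/(11 + m))*(2*m))/2 = (2*m*(m + 2*m/(11 + m)))/2 = m*(m + 2*m/(11 + m)))
(-139 - 77)*w(5) = (-139 - 77)*(5²*(13 + 5)/(11 + 5)) = -5400*18/16 = -216*225/8 = -6075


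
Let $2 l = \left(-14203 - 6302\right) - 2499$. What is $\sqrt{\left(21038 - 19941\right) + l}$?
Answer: $i \sqrt{10405} \approx 102.0 i$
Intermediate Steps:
$l = -11502$ ($l = \frac{\left(-14203 - 6302\right) - 2499}{2} = \frac{-20505 - 2499}{2} = \frac{1}{2} \left(-23004\right) = -11502$)
$\sqrt{\left(21038 - 19941\right) + l} = \sqrt{\left(21038 - 19941\right) - 11502} = \sqrt{1097 - 11502} = \sqrt{-10405} = i \sqrt{10405}$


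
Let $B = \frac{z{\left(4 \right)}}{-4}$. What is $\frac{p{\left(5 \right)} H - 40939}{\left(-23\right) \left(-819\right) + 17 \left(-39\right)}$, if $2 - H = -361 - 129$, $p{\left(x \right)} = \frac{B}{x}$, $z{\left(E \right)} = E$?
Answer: $- \frac{205187}{90870} \approx -2.258$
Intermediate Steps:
$B = -1$ ($B = \frac{4}{-4} = 4 \left(- \frac{1}{4}\right) = -1$)
$p{\left(x \right)} = - \frac{1}{x}$
$H = 492$ ($H = 2 - \left(-361 - 129\right) = 2 - -490 = 2 + 490 = 492$)
$\frac{p{\left(5 \right)} H - 40939}{\left(-23\right) \left(-819\right) + 17 \left(-39\right)} = \frac{- \frac{1}{5} \cdot 492 - 40939}{\left(-23\right) \left(-819\right) + 17 \left(-39\right)} = \frac{\left(-1\right) \frac{1}{5} \cdot 492 - 40939}{18837 - 663} = \frac{\left(- \frac{1}{5}\right) 492 - 40939}{18174} = \left(- \frac{492}{5} - 40939\right) \frac{1}{18174} = \left(- \frac{205187}{5}\right) \frac{1}{18174} = - \frac{205187}{90870}$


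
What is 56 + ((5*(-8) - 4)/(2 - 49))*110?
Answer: 7472/47 ≈ 158.98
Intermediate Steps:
56 + ((5*(-8) - 4)/(2 - 49))*110 = 56 + ((-40 - 4)/(-47))*110 = 56 - 44*(-1/47)*110 = 56 + (44/47)*110 = 56 + 4840/47 = 7472/47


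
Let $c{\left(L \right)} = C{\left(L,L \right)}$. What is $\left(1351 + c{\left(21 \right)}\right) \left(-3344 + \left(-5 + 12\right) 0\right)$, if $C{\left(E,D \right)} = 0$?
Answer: $-4517744$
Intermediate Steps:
$c{\left(L \right)} = 0$
$\left(1351 + c{\left(21 \right)}\right) \left(-3344 + \left(-5 + 12\right) 0\right) = \left(1351 + 0\right) \left(-3344 + \left(-5 + 12\right) 0\right) = 1351 \left(-3344 + 7 \cdot 0\right) = 1351 \left(-3344 + 0\right) = 1351 \left(-3344\right) = -4517744$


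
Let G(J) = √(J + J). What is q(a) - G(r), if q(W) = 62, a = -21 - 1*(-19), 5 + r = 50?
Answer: 62 - 3*√10 ≈ 52.513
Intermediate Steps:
r = 45 (r = -5 + 50 = 45)
G(J) = √2*√J (G(J) = √(2*J) = √2*√J)
a = -2 (a = -21 + 19 = -2)
q(a) - G(r) = 62 - √2*√45 = 62 - √2*3*√5 = 62 - 3*√10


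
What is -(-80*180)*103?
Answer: 1483200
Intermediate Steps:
-(-80*180)*103 = -(-14400)*103 = -1*(-1483200) = 1483200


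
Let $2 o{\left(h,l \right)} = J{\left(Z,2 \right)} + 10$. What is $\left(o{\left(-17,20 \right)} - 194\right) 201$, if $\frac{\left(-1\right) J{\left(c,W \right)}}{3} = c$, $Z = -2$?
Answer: $-37386$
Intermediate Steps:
$J{\left(c,W \right)} = - 3 c$
$o{\left(h,l \right)} = 8$ ($o{\left(h,l \right)} = \frac{\left(-3\right) \left(-2\right) + 10}{2} = \frac{6 + 10}{2} = \frac{1}{2} \cdot 16 = 8$)
$\left(o{\left(-17,20 \right)} - 194\right) 201 = \left(8 - 194\right) 201 = \left(-186\right) 201 = -37386$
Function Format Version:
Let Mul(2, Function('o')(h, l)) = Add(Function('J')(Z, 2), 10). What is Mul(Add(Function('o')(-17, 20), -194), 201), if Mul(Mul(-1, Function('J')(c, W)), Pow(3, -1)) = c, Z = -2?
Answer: -37386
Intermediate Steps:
Function('J')(c, W) = Mul(-3, c)
Function('o')(h, l) = 8 (Function('o')(h, l) = Mul(Rational(1, 2), Add(Mul(-3, -2), 10)) = Mul(Rational(1, 2), Add(6, 10)) = Mul(Rational(1, 2), 16) = 8)
Mul(Add(Function('o')(-17, 20), -194), 201) = Mul(Add(8, -194), 201) = Mul(-186, 201) = -37386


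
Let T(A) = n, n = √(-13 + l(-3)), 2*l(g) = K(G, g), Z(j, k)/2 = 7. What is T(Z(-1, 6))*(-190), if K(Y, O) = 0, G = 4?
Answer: -190*I*√13 ≈ -685.05*I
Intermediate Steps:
Z(j, k) = 14 (Z(j, k) = 2*7 = 14)
l(g) = 0 (l(g) = (½)*0 = 0)
n = I*√13 (n = √(-13 + 0) = √(-13) = I*√13 ≈ 3.6056*I)
T(A) = I*√13
T(Z(-1, 6))*(-190) = (I*√13)*(-190) = -190*I*√13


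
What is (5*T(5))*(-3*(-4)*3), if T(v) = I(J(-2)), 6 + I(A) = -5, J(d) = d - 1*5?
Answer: -1980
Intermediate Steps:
J(d) = -5 + d (J(d) = d - 5 = -5 + d)
I(A) = -11 (I(A) = -6 - 5 = -11)
T(v) = -11
(5*T(5))*(-3*(-4)*3) = (5*(-11))*(-3*(-4)*3) = -660*3 = -55*36 = -1980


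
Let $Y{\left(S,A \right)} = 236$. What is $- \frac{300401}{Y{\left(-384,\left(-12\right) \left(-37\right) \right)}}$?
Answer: $- \frac{300401}{236} \approx -1272.9$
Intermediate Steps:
$- \frac{300401}{Y{\left(-384,\left(-12\right) \left(-37\right) \right)}} = - \frac{300401}{236}$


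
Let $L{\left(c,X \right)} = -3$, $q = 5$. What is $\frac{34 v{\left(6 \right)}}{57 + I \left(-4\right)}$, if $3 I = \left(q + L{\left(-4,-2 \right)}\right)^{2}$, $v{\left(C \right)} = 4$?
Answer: $\frac{408}{155} \approx 2.6323$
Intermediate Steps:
$I = \frac{4}{3}$ ($I = \frac{\left(5 - 3\right)^{2}}{3} = \frac{2^{2}}{3} = \frac{1}{3} \cdot 4 = \frac{4}{3} \approx 1.3333$)
$\frac{34 v{\left(6 \right)}}{57 + I \left(-4\right)} = \frac{34 \cdot 4}{57 + \frac{4}{3} \left(-4\right)} = \frac{1}{57 - \frac{16}{3}} \cdot 136 = \frac{1}{\frac{155}{3}} \cdot 136 = \frac{3}{155} \cdot 136 = \frac{408}{155}$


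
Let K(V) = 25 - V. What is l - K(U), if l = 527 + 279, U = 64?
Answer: 845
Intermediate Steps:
l = 806
l - K(U) = 806 - (25 - 1*64) = 806 - (25 - 64) = 806 - 1*(-39) = 806 + 39 = 845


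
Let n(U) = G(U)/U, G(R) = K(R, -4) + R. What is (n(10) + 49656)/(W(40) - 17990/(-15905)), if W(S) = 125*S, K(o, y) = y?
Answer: 87754247/8838110 ≈ 9.9291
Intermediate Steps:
G(R) = -4 + R
n(U) = (-4 + U)/U
(n(10) + 49656)/(W(40) - 17990/(-15905)) = ((-4 + 10)/10 + 49656)/(125*40 - 17990/(-15905)) = ((⅒)*6 + 49656)/(5000 - 17990*(-1/15905)) = (⅗ + 49656)/(5000 + 3598/3181) = 248283/(5*(15908598/3181)) = (248283/5)*(3181/15908598) = 87754247/8838110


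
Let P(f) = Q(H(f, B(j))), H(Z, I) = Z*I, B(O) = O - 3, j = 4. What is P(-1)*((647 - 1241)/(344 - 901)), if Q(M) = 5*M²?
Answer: 2970/557 ≈ 5.3321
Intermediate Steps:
B(O) = -3 + O
H(Z, I) = I*Z
P(f) = 5*f² (P(f) = 5*((-3 + 4)*f)² = 5*(1*f)² = 5*f²)
P(-1)*((647 - 1241)/(344 - 901)) = (5*(-1)²)*((647 - 1241)/(344 - 901)) = (5*1)*(-594/(-557)) = 5*(-594*(-1/557)) = 5*(594/557) = 2970/557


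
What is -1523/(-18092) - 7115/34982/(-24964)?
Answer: 332537595371/3949893600904 ≈ 0.084189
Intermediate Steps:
-1523/(-18092) - 7115/34982/(-24964) = -1523*(-1/18092) - 7115*1/34982*(-1/24964) = 1523/18092 - 7115/34982*(-1/24964) = 1523/18092 + 7115/873290648 = 332537595371/3949893600904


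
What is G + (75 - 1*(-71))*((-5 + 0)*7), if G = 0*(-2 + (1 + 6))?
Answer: -5110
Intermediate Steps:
G = 0 (G = 0*(-2 + 7) = 0*5 = 0)
G + (75 - 1*(-71))*((-5 + 0)*7) = 0 + (75 - 1*(-71))*((-5 + 0)*7) = 0 + (75 + 71)*(-5*7) = 0 + 146*(-35) = 0 - 5110 = -5110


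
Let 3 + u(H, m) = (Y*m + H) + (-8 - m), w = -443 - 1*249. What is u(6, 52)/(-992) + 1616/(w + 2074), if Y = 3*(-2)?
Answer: 1056515/685472 ≈ 1.5413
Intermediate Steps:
w = -692 (w = -443 - 249 = -692)
Y = -6
u(H, m) = -11 + H - 7*m (u(H, m) = -3 + ((-6*m + H) + (-8 - m)) = -3 + ((H - 6*m) + (-8 - m)) = -3 + (-8 + H - 7*m) = -11 + H - 7*m)
u(6, 52)/(-992) + 1616/(w + 2074) = (-11 + 6 - 7*52)/(-992) + 1616/(-692 + 2074) = (-11 + 6 - 364)*(-1/992) + 1616/1382 = -369*(-1/992) + 1616*(1/1382) = 369/992 + 808/691 = 1056515/685472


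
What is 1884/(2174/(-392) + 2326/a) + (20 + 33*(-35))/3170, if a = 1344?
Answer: -5622794993/11378398 ≈ -494.16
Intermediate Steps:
1884/(2174/(-392) + 2326/a) + (20 + 33*(-35))/3170 = 1884/(2174/(-392) + 2326/1344) + (20 + 33*(-35))/3170 = 1884/(2174*(-1/392) + 2326*(1/1344)) + (20 - 1155)*(1/3170) = 1884/(-1087/196 + 1163/672) - 1135*1/3170 = 1884/(-17947/4704) - 227/634 = 1884*(-4704/17947) - 227/634 = -8862336/17947 - 227/634 = -5622794993/11378398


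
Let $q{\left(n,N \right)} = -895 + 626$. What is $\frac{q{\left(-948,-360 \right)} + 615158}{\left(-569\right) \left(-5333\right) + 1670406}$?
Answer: $\frac{614889}{4704883} \approx 0.13069$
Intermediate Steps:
$q{\left(n,N \right)} = -269$
$\frac{q{\left(-948,-360 \right)} + 615158}{\left(-569\right) \left(-5333\right) + 1670406} = \frac{-269 + 615158}{\left(-569\right) \left(-5333\right) + 1670406} = \frac{614889}{3034477 + 1670406} = \frac{614889}{4704883}$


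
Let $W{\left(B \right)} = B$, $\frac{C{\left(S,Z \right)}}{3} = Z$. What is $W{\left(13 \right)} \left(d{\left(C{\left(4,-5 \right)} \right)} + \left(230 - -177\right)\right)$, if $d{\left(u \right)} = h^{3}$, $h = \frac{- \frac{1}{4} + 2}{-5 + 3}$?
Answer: $\frac{2704533}{512} \approx 5282.3$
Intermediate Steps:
$C{\left(S,Z \right)} = 3 Z$
$h = - \frac{7}{8}$ ($h = \frac{\left(-1\right) \frac{1}{4} + 2}{-2} = \left(- \frac{1}{4} + 2\right) \left(- \frac{1}{2}\right) = \frac{7}{4} \left(- \frac{1}{2}\right) = - \frac{7}{8} \approx -0.875$)
$d{\left(u \right)} = - \frac{343}{512}$ ($d{\left(u \right)} = \left(- \frac{7}{8}\right)^{3} = - \frac{343}{512}$)
$W{\left(13 \right)} \left(d{\left(C{\left(4,-5 \right)} \right)} + \left(230 - -177\right)\right) = 13 \left(- \frac{343}{512} + \left(230 - -177\right)\right) = 13 \left(- \frac{343}{512} + \left(230 + 177\right)\right) = 13 \left(- \frac{343}{512} + 407\right) = 13 \cdot \frac{208041}{512} = \frac{2704533}{512}$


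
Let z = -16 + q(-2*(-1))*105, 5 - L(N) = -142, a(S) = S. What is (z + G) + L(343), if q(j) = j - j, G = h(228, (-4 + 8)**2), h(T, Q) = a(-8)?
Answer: 123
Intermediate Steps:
L(N) = 147 (L(N) = 5 - 1*(-142) = 5 + 142 = 147)
h(T, Q) = -8
G = -8
q(j) = 0
z = -16 (z = -16 + 0*105 = -16 + 0 = -16)
(z + G) + L(343) = (-16 - 8) + 147 = -24 + 147 = 123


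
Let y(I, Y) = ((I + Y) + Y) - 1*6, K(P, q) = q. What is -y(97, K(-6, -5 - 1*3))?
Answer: -75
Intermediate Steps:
y(I, Y) = -6 + I + 2*Y (y(I, Y) = (I + 2*Y) - 6 = -6 + I + 2*Y)
-y(97, K(-6, -5 - 1*3)) = -(-6 + 97 + 2*(-5 - 1*3)) = -(-6 + 97 + 2*(-5 - 3)) = -(-6 + 97 + 2*(-8)) = -(-6 + 97 - 16) = -1*75 = -75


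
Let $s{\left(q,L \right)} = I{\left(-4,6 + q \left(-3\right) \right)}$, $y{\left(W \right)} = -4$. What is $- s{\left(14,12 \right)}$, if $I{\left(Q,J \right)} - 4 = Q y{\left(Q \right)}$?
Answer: $-20$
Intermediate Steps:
$I{\left(Q,J \right)} = 4 - 4 Q$ ($I{\left(Q,J \right)} = 4 + Q \left(-4\right) = 4 - 4 Q$)
$s{\left(q,L \right)} = 20$ ($s{\left(q,L \right)} = 4 - -16 = 4 + 16 = 20$)
$- s{\left(14,12 \right)} = \left(-1\right) 20 = -20$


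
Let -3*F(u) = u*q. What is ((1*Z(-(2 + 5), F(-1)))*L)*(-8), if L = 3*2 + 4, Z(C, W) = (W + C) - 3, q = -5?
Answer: 2800/3 ≈ 933.33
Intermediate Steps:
F(u) = 5*u/3 (F(u) = -u*(-5)/3 = -(-5)*u/3 = 5*u/3)
Z(C, W) = -3 + C + W (Z(C, W) = (C + W) - 3 = -3 + C + W)
L = 10 (L = 6 + 4 = 10)
((1*Z(-(2 + 5), F(-1)))*L)*(-8) = ((1*(-3 - (2 + 5) + (5/3)*(-1)))*10)*(-8) = ((1*(-3 - 1*7 - 5/3))*10)*(-8) = ((1*(-3 - 7 - 5/3))*10)*(-8) = ((1*(-35/3))*10)*(-8) = -35/3*10*(-8) = -350/3*(-8) = 2800/3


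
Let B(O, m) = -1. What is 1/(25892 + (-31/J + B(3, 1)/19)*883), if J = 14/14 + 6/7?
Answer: 247/2743236 ≈ 9.0040e-5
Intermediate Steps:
J = 13/7 (J = 14*(1/14) + 6*(1/7) = 1 + 6/7 = 13/7 ≈ 1.8571)
1/(25892 + (-31/J + B(3, 1)/19)*883) = 1/(25892 + (-31/13/7 - 1/19)*883) = 1/(25892 + (-31*7/13 - 1*1/19)*883) = 1/(25892 + (-217/13 - 1/19)*883) = 1/(25892 - 4136/247*883) = 1/(25892 - 3652088/247) = 1/(2743236/247) = 247/2743236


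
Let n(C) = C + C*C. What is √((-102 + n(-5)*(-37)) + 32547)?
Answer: √31705 ≈ 178.06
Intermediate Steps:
n(C) = C + C²
√((-102 + n(-5)*(-37)) + 32547) = √((-102 - 5*(1 - 5)*(-37)) + 32547) = √((-102 - 5*(-4)*(-37)) + 32547) = √((-102 + 20*(-37)) + 32547) = √((-102 - 740) + 32547) = √(-842 + 32547) = √31705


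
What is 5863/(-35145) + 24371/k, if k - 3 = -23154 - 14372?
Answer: -97865104/119885985 ≈ -0.81632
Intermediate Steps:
k = -37523 (k = 3 + (-23154 - 14372) = 3 - 37526 = -37523)
5863/(-35145) + 24371/k = 5863/(-35145) + 24371/(-37523) = 5863*(-1/35145) + 24371*(-1/37523) = -533/3195 - 24371/37523 = -97865104/119885985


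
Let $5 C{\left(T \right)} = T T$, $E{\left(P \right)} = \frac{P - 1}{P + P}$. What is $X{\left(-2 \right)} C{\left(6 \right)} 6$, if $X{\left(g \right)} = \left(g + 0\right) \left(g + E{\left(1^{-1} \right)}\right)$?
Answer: $\frac{864}{5} \approx 172.8$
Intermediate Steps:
$E{\left(P \right)} = \frac{-1 + P}{2 P}$
$C{\left(T \right)} = \frac{T^{2}}{5}$ ($C{\left(T \right)} = \frac{T T}{5} = \frac{T^{2}}{5}$)
$X{\left(g \right)} = g^{2}$ ($X{\left(g \right)} = \left(g + 0\right) \left(g + \frac{-1 + 1^{-1}}{2 \cdot 1^{-1}}\right) = g \left(g + \frac{-1 + 1}{2 \cdot 1}\right) = g \left(g + \frac{1}{2} \cdot 1 \cdot 0\right) = g \left(g + 0\right) = g g = g^{2}$)
$X{\left(-2 \right)} C{\left(6 \right)} 6 = \left(-2\right)^{2} \frac{6^{2}}{5} \cdot 6 = 4 \cdot \frac{1}{5} \cdot 36 \cdot 6 = 4 \cdot \frac{36}{5} \cdot 6 = \frac{144}{5} \cdot 6 = \frac{864}{5}$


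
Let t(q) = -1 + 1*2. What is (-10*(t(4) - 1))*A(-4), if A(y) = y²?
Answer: 0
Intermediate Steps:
t(q) = 1 (t(q) = -1 + 2 = 1)
(-10*(t(4) - 1))*A(-4) = -10*(1 - 1)*(-4)² = -10*0*16 = 0*16 = 0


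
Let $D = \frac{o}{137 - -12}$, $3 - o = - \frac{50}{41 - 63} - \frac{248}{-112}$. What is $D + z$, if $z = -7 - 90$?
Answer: $- \frac{2225991}{22946} \approx -97.01$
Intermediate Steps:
$o = - \frac{229}{154}$ ($o = 3 - \left(- \frac{50}{41 - 63} - \frac{248}{-112}\right) = 3 - \left(- \frac{50}{-22} - - \frac{31}{14}\right) = 3 - \left(\left(-50\right) \left(- \frac{1}{22}\right) + \frac{31}{14}\right) = 3 - \left(\frac{25}{11} + \frac{31}{14}\right) = 3 - \frac{691}{154} = - \frac{229}{154} \approx -1.487$)
$D = - \frac{229}{22946}$ ($D = - \frac{229}{154 \left(137 - -12\right)} = - \frac{229}{154 \left(137 + 12\right)} = - \frac{229}{154 \cdot 149} = \left(- \frac{229}{154}\right) \frac{1}{149} = - \frac{229}{22946} \approx -0.0099799$)
$z = -97$ ($z = -7 - 90 = -97$)
$D + z = - \frac{229}{22946} - 97 = - \frac{2225991}{22946}$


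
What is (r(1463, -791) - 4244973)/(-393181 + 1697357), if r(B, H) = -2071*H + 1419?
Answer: -2605393/1304176 ≈ -1.9977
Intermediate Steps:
r(B, H) = 1419 - 2071*H
(r(1463, -791) - 4244973)/(-393181 + 1697357) = ((1419 - 2071*(-791)) - 4244973)/(-393181 + 1697357) = ((1419 + 1638161) - 4244973)/1304176 = (1639580 - 4244973)*(1/1304176) = -2605393*1/1304176 = -2605393/1304176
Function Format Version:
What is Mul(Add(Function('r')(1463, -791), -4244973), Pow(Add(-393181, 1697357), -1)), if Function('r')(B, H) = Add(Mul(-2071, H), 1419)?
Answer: Rational(-2605393, 1304176) ≈ -1.9977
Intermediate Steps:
Function('r')(B, H) = Add(1419, Mul(-2071, H))
Mul(Add(Function('r')(1463, -791), -4244973), Pow(Add(-393181, 1697357), -1)) = Mul(Add(Add(1419, Mul(-2071, -791)), -4244973), Pow(Add(-393181, 1697357), -1)) = Mul(Add(Add(1419, 1638161), -4244973), Pow(1304176, -1)) = Mul(Add(1639580, -4244973), Rational(1, 1304176)) = Mul(-2605393, Rational(1, 1304176)) = Rational(-2605393, 1304176)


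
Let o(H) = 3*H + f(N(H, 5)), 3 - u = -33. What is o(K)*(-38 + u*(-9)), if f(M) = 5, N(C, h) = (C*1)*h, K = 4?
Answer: -6154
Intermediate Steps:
u = 36 (u = 3 - 1*(-33) = 3 + 33 = 36)
N(C, h) = C*h
o(H) = 5 + 3*H (o(H) = 3*H + 5 = 5 + 3*H)
o(K)*(-38 + u*(-9)) = (5 + 3*4)*(-38 + 36*(-9)) = (5 + 12)*(-38 - 324) = 17*(-362) = -6154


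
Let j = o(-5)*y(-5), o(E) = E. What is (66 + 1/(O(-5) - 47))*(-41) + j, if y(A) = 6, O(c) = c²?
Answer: -60151/22 ≈ -2734.1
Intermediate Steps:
j = -30 (j = -5*6 = -30)
(66 + 1/(O(-5) - 47))*(-41) + j = (66 + 1/((-5)² - 47))*(-41) - 30 = (66 + 1/(25 - 47))*(-41) - 30 = (66 + 1/(-22))*(-41) - 30 = (66 - 1/22)*(-41) - 30 = (1451/22)*(-41) - 30 = -59491/22 - 30 = -60151/22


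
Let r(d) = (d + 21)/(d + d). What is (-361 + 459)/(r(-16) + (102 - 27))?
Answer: 3136/2395 ≈ 1.3094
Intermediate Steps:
r(d) = (21 + d)/(2*d) (r(d) = (21 + d)/((2*d)) = (21 + d)*(1/(2*d)) = (21 + d)/(2*d))
(-361 + 459)/(r(-16) + (102 - 27)) = (-361 + 459)/((½)*(21 - 16)/(-16) + (102 - 27)) = 98/((½)*(-1/16)*5 + 75) = 98/(-5/32 + 75) = 98/(2395/32) = 98*(32/2395) = 3136/2395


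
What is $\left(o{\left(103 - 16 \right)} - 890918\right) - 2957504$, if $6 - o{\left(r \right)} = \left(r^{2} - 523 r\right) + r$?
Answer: $-3810571$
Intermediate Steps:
$o{\left(r \right)} = 6 - r^{2} + 522 r$ ($o{\left(r \right)} = 6 - \left(\left(r^{2} - 523 r\right) + r\right) = 6 - \left(r^{2} - 522 r\right) = 6 - r^{2} + 522 r$)
$\left(o{\left(103 - 16 \right)} - 890918\right) - 2957504 = \left(\left(6 - \left(103 - 16\right)^{2} + 522 \left(103 - 16\right)\right) - 890918\right) - 2957504 = \left(\left(6 - 87^{2} + 522 \cdot 87\right) - 890918\right) - 2957504 = \left(\left(6 - 7569 + 45414\right) - 890918\right) - 2957504 = \left(37851 - 890918\right) - 2957504 = -853067 - 2957504 = -3810571$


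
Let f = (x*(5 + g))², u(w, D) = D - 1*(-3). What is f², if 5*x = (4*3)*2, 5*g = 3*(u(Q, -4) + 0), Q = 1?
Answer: 77720518656/390625 ≈ 1.9896e+5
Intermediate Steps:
u(w, D) = 3 + D (u(w, D) = D + 3 = 3 + D)
g = -⅗ (g = (3*((3 - 4) + 0))/5 = (3*(-1 + 0))/5 = (3*(-1))/5 = (⅕)*(-3) = -⅗ ≈ -0.60000)
x = 24/5 (x = ((4*3)*2)/5 = (12*2)/5 = (⅕)*24 = 24/5 ≈ 4.8000)
f = 278784/625 (f = (24*(5 - ⅗)/5)² = ((24/5)*(22/5))² = (528/25)² = 278784/625 ≈ 446.05)
f² = (278784/625)² = 77720518656/390625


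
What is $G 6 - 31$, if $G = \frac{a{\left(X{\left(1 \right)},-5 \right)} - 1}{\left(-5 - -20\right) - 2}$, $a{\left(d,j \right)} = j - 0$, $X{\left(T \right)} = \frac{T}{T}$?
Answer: $- \frac{439}{13} \approx -33.769$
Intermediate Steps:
$X{\left(T \right)} = 1$
$a{\left(d,j \right)} = j$ ($a{\left(d,j \right)} = j + 0 = j$)
$G = - \frac{6}{13}$ ($G = \frac{-5 - 1}{\left(-5 - -20\right) - 2} = - \frac{6}{\left(-5 + 20\right) - 2} = - \frac{6}{15 - 2} = - \frac{6}{13} \approx -0.46154$)
$G 6 - 31 = \left(- \frac{6}{13}\right) 6 - 31 = - \frac{36}{13} - 31 = - \frac{439}{13}$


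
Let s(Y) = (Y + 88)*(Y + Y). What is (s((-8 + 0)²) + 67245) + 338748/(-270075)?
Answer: 7805144609/90025 ≈ 86700.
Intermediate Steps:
s(Y) = 2*Y*(88 + Y) (s(Y) = (88 + Y)*(2*Y) = 2*Y*(88 + Y))
(s((-8 + 0)²) + 67245) + 338748/(-270075) = (2*(-8 + 0)²*(88 + (-8 + 0)²) + 67245) + 338748/(-270075) = (2*(-8)²*(88 + (-8)²) + 67245) + 338748*(-1/270075) = (2*64*(88 + 64) + 67245) - 112916/90025 = (2*64*152 + 67245) - 112916/90025 = (19456 + 67245) - 112916/90025 = 86701 - 112916/90025 = 7805144609/90025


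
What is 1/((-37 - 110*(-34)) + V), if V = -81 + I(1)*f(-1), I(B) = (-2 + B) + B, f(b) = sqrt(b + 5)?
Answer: 1/3622 ≈ 0.00027609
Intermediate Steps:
f(b) = sqrt(5 + b)
I(B) = -2 + 2*B
V = -81 (V = -81 + (-2 + 2*1)*sqrt(5 - 1) = -81 + (-2 + 2)*sqrt(4) = -81 + 0*2 = -81 + 0 = -81)
1/((-37 - 110*(-34)) + V) = 1/((-37 - 110*(-34)) - 81) = 1/((-37 + 3740) - 81) = 1/(3703 - 81) = 1/3622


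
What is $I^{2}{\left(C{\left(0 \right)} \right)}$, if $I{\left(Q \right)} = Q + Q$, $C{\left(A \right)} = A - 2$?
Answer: $16$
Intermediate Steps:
$C{\left(A \right)} = -2 + A$ ($C{\left(A \right)} = A - 2 = -2 + A$)
$I{\left(Q \right)} = 2 Q$
$I^{2}{\left(C{\left(0 \right)} \right)} = \left(2 \left(-2 + 0\right)\right)^{2} = \left(2 \left(-2\right)\right)^{2} = \left(-4\right)^{2} = 16$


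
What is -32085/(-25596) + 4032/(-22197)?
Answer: 3222157/3006108 ≈ 1.0719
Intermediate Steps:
-32085/(-25596) + 4032/(-22197) = -32085*(-1/25596) + 4032*(-1/22197) = 3565/2844 - 192/1057 = 3222157/3006108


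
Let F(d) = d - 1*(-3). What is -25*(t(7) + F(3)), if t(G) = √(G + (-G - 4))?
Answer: -150 - 50*I ≈ -150.0 - 50.0*I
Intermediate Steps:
t(G) = 2*I (t(G) = √(G + (-4 - G)) = √(-4) = 2*I)
F(d) = 3 + d (F(d) = d + 3 = 3 + d)
-25*(t(7) + F(3)) = -25*(2*I + (3 + 3)) = -25*(2*I + 6) = -25*(6 + 2*I) = -150 - 50*I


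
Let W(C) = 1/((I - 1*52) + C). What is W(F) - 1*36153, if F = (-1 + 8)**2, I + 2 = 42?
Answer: -1337660/37 ≈ -36153.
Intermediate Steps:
I = 40 (I = -2 + 42 = 40)
F = 49 (F = 7**2 = 49)
W(C) = 1/(-12 + C) (W(C) = 1/((40 - 1*52) + C) = 1/((40 - 52) + C) = 1/(-12 + C))
W(F) - 1*36153 = 1/(-12 + 49) - 1*36153 = 1/37 - 36153 = -1337660/37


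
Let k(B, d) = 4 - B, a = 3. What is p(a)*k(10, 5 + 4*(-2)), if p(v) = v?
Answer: -18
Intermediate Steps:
p(a)*k(10, 5 + 4*(-2)) = 3*(4 - 1*10) = 3*(4 - 10) = 3*(-6) = -18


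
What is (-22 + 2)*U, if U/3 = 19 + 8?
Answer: -1620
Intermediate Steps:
U = 81 (U = 3*(19 + 8) = 3*27 = 81)
(-22 + 2)*U = (-22 + 2)*81 = -20*81 = -1620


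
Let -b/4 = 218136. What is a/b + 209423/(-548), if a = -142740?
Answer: -62381339/163304 ≈ -382.00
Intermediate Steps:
b = -872544 (b = -4*218136 = -872544)
a/b + 209423/(-548) = -142740/(-872544) + 209423/(-548) = -142740*(-1/872544) + 209423*(-1/548) = 195/1192 - 209423/548 = -62381339/163304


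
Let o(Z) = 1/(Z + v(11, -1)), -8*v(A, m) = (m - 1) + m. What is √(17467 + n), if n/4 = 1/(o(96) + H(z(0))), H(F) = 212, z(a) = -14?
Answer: √29169017152990/40865 ≈ 132.16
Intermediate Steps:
v(A, m) = ⅛ - m/4 (v(A, m) = -((m - 1) + m)/8 = -((-1 + m) + m)/8 = -(-1 + 2*m)/8 = ⅛ - m/4)
o(Z) = 1/(3/8 + Z) (o(Z) = 1/(Z + (⅛ - ¼*(-1))) = 1/(Z + (⅛ + ¼)) = 1/(Z + 3/8) = 1/(3/8 + Z))
n = 771/40865 (n = 4/(8/(3 + 8*96) + 212) = 4/(8/(3 + 768) + 212) = 4/(8/771 + 212) = 4/(163460/771) = 4*(771/163460) = 771/40865 ≈ 0.018867)
√(17467 + n) = √(17467 + 771/40865) = √(713789726/40865) = √29169017152990/40865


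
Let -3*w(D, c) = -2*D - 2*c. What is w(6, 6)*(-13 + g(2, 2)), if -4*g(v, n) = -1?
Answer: -102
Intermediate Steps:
g(v, n) = ¼ (g(v, n) = -¼*(-1) = ¼)
w(D, c) = 2*D/3 + 2*c/3 (w(D, c) = -(-2*D - 2*c)/3 = 2*D/3 + 2*c/3)
w(6, 6)*(-13 + g(2, 2)) = ((⅔)*6 + (⅔)*6)*(-13 + ¼) = (4 + 4)*(-51/4) = 8*(-51/4) = -102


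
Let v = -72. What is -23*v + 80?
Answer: 1736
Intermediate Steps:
-23*v + 80 = -23*(-72) + 80 = 1656 + 80 = 1736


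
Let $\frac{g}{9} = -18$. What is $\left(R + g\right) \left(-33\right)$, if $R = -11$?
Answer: $5709$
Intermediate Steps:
$g = -162$ ($g = 9 \left(-18\right) = -162$)
$\left(R + g\right) \left(-33\right) = \left(-11 - 162\right) \left(-33\right) = \left(-173\right) \left(-33\right) = 5709$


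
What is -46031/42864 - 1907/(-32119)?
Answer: -1396728041/1376748816 ≈ -1.0145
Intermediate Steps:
-46031/42864 - 1907/(-32119) = -46031*1/42864 - 1907*(-1/32119) = -46031/42864 + 1907/32119 = -1396728041/1376748816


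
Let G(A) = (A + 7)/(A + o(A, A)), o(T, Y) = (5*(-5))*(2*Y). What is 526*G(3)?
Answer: -5260/147 ≈ -35.782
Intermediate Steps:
o(T, Y) = -50*Y
G(A) = -(7 + A)/(49*A) (G(A) = (A + 7)/(A - 50*A) = (7 + A)/((-49*A)) = (7 + A)*(-1/(49*A)) = -(7 + A)/(49*A))
526*G(3) = 526*((1/49)*(-7 - 1*3)/3) = 526*((1/49)*(⅓)*(-7 - 3)) = 526*((1/49)*(⅓)*(-10)) = 526*(-10/147) = -5260/147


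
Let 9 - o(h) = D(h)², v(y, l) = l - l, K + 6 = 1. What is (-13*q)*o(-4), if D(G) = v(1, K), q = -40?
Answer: 4680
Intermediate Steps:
K = -5 (K = -6 + 1 = -5)
v(y, l) = 0
D(G) = 0
o(h) = 9 (o(h) = 9 - 1*0² = 9 - 1*0 = 9 + 0 = 9)
(-13*q)*o(-4) = -13*(-40)*9 = 520*9 = 4680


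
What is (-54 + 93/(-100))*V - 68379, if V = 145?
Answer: -1526877/20 ≈ -76344.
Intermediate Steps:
(-54 + 93/(-100))*V - 68379 = (-54 + 93/(-100))*145 - 68379 = (-54 + 93*(-1/100))*145 - 68379 = (-54 - 93/100)*145 - 68379 = -5493/100*145 - 68379 = -159297/20 - 68379 = -1526877/20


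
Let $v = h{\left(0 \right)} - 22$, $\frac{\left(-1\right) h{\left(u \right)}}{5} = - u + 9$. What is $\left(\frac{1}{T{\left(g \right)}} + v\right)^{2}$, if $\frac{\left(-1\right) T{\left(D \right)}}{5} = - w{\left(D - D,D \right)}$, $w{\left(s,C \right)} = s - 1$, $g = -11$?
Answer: $\frac{112896}{25} \approx 4515.8$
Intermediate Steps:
$h{\left(u \right)} = -45 + 5 u$ ($h{\left(u \right)} = - 5 \left(- u + 9\right) = - 5 \left(9 - u\right) = -45 + 5 u$)
$w{\left(s,C \right)} = -1 + s$
$v = -67$ ($v = \left(-45 + 5 \cdot 0\right) - 22 = \left(-45 + 0\right) - 22 = -45 - 22 = -67$)
$T{\left(D \right)} = -5$ ($T{\left(D \right)} = - 5 \left(- (-1 + \left(D - D\right))\right) = - 5 \left(- (-1 + 0)\right) = - 5 \left(\left(-1\right) \left(-1\right)\right) = \left(-5\right) 1 = -5$)
$\left(\frac{1}{T{\left(g \right)}} + v\right)^{2} = \left(\frac{1}{-5} - 67\right)^{2} = \left(- \frac{1}{5} - 67\right)^{2} = \left(- \frac{336}{5}\right)^{2} = \frac{112896}{25}$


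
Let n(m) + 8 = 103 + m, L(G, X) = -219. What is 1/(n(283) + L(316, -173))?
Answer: 1/159 ≈ 0.0062893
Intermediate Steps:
n(m) = 95 + m (n(m) = -8 + (103 + m) = 95 + m)
1/(n(283) + L(316, -173)) = 1/((95 + 283) - 219) = 1/(378 - 219) = 1/159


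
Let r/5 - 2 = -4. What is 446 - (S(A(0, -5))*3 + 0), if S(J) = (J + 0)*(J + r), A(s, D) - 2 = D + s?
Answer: 329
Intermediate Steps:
r = -10 (r = 10 + 5*(-4) = 10 - 20 = -10)
A(s, D) = 2 + D + s (A(s, D) = 2 + (D + s) = 2 + D + s)
S(J) = J*(-10 + J) (S(J) = (J + 0)*(J - 10) = J*(-10 + J))
446 - (S(A(0, -5))*3 + 0) = 446 - (((2 - 5 + 0)*(-10 + (2 - 5 + 0)))*3 + 0) = 446 - (-3*(-10 - 3)*3 + 0) = 446 - (-3*(-13)*3 + 0) = 446 - (39*3 + 0) = 446 - (117 + 0) = 446 - 1*117 = 446 - 117 = 329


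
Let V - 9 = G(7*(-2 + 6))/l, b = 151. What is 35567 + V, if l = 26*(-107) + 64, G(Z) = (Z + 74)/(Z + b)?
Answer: 2884751095/81087 ≈ 35576.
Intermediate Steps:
G(Z) = (74 + Z)/(151 + Z) (G(Z) = (Z + 74)/(Z + 151) = (74 + Z)/(151 + Z))
l = -2718 (l = -2782 + 64 = -2718)
V = 729766/81087 (V = 9 + ((74 + 7*(-2 + 6))/(151 + 7*(-2 + 6)))/(-2718) = 9 + ((74 + 7*4)/(151 + 7*4))*(-1/2718) = 9 + ((74 + 28)/(151 + 28))*(-1/2718) = 9 + (102/179)*(-1/2718) = 9 - 17/81087 = 729766/81087 ≈ 8.9998)
35567 + V = 35567 + 729766/81087 = 2884751095/81087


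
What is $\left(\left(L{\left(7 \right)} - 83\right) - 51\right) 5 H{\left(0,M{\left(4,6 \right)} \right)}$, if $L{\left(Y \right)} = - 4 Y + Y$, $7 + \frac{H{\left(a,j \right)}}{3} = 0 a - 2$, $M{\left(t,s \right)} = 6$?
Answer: $20925$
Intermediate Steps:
$H{\left(a,j \right)} = -27$ ($H{\left(a,j \right)} = -21 + 3 \left(0 a - 2\right) = -21 + 3 \left(0 - 2\right) = -21 + 3 \left(-2\right) = -21 - 6 = -27$)
$L{\left(Y \right)} = - 3 Y$
$\left(\left(L{\left(7 \right)} - 83\right) - 51\right) 5 H{\left(0,M{\left(4,6 \right)} \right)} = \left(\left(\left(-3\right) 7 - 83\right) - 51\right) 5 \left(-27\right) = \left(\left(-21 - 83\right) - 51\right) \left(-135\right) = \left(-104 - 51\right) \left(-135\right) = \left(-155\right) \left(-135\right) = 20925$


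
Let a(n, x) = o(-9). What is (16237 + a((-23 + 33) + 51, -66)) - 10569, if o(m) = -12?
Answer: 5656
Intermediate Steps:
a(n, x) = -12
(16237 + a((-23 + 33) + 51, -66)) - 10569 = (16237 - 12) - 10569 = 16225 - 10569 = 5656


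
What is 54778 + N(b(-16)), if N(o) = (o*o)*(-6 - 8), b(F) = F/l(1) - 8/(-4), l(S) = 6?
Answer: 492946/9 ≈ 54772.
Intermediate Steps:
b(F) = 2 + F/6 (b(F) = F/6 - 8/(-4) = F*(⅙) - 8*(-¼) = F/6 + 2 = 2 + F/6)
N(o) = -14*o² (N(o) = o²*(-14) = -14*o²)
54778 + N(b(-16)) = 54778 - 14*(2 + (⅙)*(-16))² = 54778 - 14*(2 - 8/3)² = 54778 - 14*(-⅔)² = 54778 - 14*4/9 = 54778 - 56/9 = 492946/9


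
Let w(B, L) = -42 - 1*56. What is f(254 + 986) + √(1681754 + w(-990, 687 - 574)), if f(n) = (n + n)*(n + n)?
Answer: 6150400 + 2*√420414 ≈ 6.1517e+6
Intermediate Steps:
w(B, L) = -98 (w(B, L) = -42 - 56 = -98)
f(n) = 4*n² (f(n) = (2*n)*(2*n) = 4*n²)
f(254 + 986) + √(1681754 + w(-990, 687 - 574)) = 4*(254 + 986)² + √(1681754 - 98) = 4*1240² + √1681656 = 4*1537600 + 2*√420414 = 6150400 + 2*√420414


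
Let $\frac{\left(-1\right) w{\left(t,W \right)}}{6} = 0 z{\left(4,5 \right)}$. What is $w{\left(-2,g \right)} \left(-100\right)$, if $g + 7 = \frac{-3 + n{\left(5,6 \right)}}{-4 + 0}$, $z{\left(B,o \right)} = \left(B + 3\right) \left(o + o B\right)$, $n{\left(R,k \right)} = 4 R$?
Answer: $0$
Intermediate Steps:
$z{\left(B,o \right)} = \left(3 + B\right) \left(o + B o\right)$
$g = - \frac{45}{4}$ ($g = -7 + \frac{-3 + 4 \cdot 5}{-4 + 0} = -7 + \frac{-3 + 20}{-4} = -7 + 17 \left(- \frac{1}{4}\right) = -7 - \frac{17}{4} = - \frac{45}{4} \approx -11.25$)
$w{\left(t,W \right)} = 0$ ($w{\left(t,W \right)} = - 6 \cdot 0 \cdot 5 \left(3 + 4^{2} + 4 \cdot 4\right) = - 6 \cdot 0 \cdot 5 \left(3 + 16 + 16\right) = - 6 \cdot 0 \cdot 5 \cdot 35 = - 6 \cdot 0 \cdot 175 = \left(-6\right) 0 = 0$)
$w{\left(-2,g \right)} \left(-100\right) = 0 \left(-100\right) = 0$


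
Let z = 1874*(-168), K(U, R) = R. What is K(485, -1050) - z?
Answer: 313782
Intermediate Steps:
z = -314832
K(485, -1050) - z = -1050 - 1*(-314832) = -1050 + 314832 = 313782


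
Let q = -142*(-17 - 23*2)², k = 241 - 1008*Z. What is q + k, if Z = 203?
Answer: -767981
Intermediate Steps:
k = -204383 (k = 241 - 1008*203 = 241 - 204624 = -204383)
q = -563598 (q = -142*(-17 - 46)² = -142*(-63)² = -142*3969 = -563598)
q + k = -563598 - 204383 = -767981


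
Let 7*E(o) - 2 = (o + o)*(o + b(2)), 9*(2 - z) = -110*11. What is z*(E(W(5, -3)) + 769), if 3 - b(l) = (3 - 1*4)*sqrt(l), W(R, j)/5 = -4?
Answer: 7447820/63 - 49120*sqrt(2)/63 ≈ 1.1712e+5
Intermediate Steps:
W(R, j) = -20 (W(R, j) = 5*(-4) = -20)
z = 1228/9 (z = 2 - (-110)*11/9 = 2 - 1/9*(-1210) = 2 + 1210/9 = 1228/9 ≈ 136.44)
b(l) = 3 + sqrt(l) (b(l) = 3 - (3 - 1*4)*sqrt(l) = 3 - (3 - 4)*sqrt(l) = 3 - (-1)*sqrt(l) = 3 + sqrt(l))
E(o) = 2/7 + 2*o*(3 + o + sqrt(2))/7 (E(o) = 2/7 + ((o + o)*(o + (3 + sqrt(2))))/7 = 2/7 + ((2*o)*(3 + o + sqrt(2)))/7 = 2/7 + (2*o*(3 + o + sqrt(2)))/7 = 2/7 + 2*o*(3 + o + sqrt(2))/7)
z*(E(W(5, -3)) + 769) = 1228*((2/7 + (2/7)*(-20)**2 + (2/7)*(-20)*(3 + sqrt(2))) + 769)/9 = 1228*((2/7 + (2/7)*400 + (-120/7 - 40*sqrt(2)/7)) + 769)/9 = 1228*((2/7 + 800/7 + (-120/7 - 40*sqrt(2)/7)) + 769)/9 = 1228*((682/7 - 40*sqrt(2)/7) + 769)/9 = 1228*(6065/7 - 40*sqrt(2)/7)/9 = 7447820/63 - 49120*sqrt(2)/63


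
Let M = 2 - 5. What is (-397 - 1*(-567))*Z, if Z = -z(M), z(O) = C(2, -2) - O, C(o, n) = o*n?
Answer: 170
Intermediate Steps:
C(o, n) = n*o
M = -3
z(O) = -4 - O (z(O) = -2*2 - O = -4 - O)
Z = 1 (Z = -(-4 - 1*(-3)) = -(-4 + 3) = -1*(-1) = 1)
(-397 - 1*(-567))*Z = (-397 - 1*(-567))*1 = (-397 + 567)*1 = 170*1 = 170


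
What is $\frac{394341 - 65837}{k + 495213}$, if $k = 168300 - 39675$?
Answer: $\frac{164252}{311919} \approx 0.52659$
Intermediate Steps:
$k = 128625$
$\frac{394341 - 65837}{k + 495213} = \frac{394341 - 65837}{128625 + 495213} = \frac{328504}{623838} = 328504 \cdot \frac{1}{623838} = \frac{164252}{311919}$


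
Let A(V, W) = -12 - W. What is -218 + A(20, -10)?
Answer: -220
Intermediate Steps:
-218 + A(20, -10) = -218 + (-12 - 1*(-10)) = -218 + (-12 + 10) = -218 - 2 = -220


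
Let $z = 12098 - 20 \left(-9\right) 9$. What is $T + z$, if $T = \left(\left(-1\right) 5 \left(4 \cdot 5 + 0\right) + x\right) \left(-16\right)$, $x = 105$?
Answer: $13638$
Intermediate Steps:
$T = -80$ ($T = \left(\left(-1\right) 5 \left(4 \cdot 5 + 0\right) + 105\right) \left(-16\right) = \left(- 5 \left(20 + 0\right) + 105\right) \left(-16\right) = \left(\left(-5\right) 20 + 105\right) \left(-16\right) = \left(-100 + 105\right) \left(-16\right) = 5 \left(-16\right) = -80$)
$z = 13718$ ($z = 12098 - \left(-180\right) 9 = 12098 - -1620 = 12098 + 1620 = 13718$)
$T + z = -80 + 13718 = 13638$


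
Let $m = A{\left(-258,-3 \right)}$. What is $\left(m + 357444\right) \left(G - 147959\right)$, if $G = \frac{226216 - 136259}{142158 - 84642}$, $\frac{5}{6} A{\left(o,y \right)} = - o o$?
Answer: $- \frac{984197764691211}{23965} \approx -4.1068 \cdot 10^{10}$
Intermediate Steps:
$A{\left(o,y \right)} = - \frac{6 o^{2}}{5}$ ($A{\left(o,y \right)} = \frac{6 - o o}{5} = \frac{6 \left(- o^{2}\right)}{5} = - \frac{6 o^{2}}{5}$)
$G = \frac{89957}{57516} \approx 1.564$
$m = - \frac{399384}{5}$ ($m = - \frac{6 \left(-258\right)^{2}}{5} = \left(- \frac{6}{5}\right) 66564 = - \frac{399384}{5} \approx -79877.0$)
$\left(m + 357444\right) \left(G - 147959\right) = \left(- \frac{399384}{5} + 357444\right) \left(\frac{89957}{57516} - 147959\right) = \frac{1387836}{5} \left(- \frac{8509919887}{57516}\right) = - \frac{984197764691211}{23965}$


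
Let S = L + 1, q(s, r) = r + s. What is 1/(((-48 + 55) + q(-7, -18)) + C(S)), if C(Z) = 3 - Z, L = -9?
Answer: -⅐ ≈ -0.14286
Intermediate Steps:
S = -8 (S = -9 + 1 = -8)
1/(((-48 + 55) + q(-7, -18)) + C(S)) = 1/(((-48 + 55) + (-18 - 7)) + (3 - 1*(-8))) = 1/((7 - 25) + (3 + 8)) = 1/(-18 + 11) = 1/(-7) = -⅐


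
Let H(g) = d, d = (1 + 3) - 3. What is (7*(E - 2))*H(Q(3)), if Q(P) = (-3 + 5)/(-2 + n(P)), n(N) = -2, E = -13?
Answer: -105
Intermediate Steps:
Q(P) = -½ (Q(P) = (-3 + 5)/(-2 - 2) = 2/(-4) = 2*(-¼) = -½)
d = 1 (d = 4 - 3 = 1)
H(g) = 1
(7*(E - 2))*H(Q(3)) = (7*(-13 - 2))*1 = (7*(-15))*1 = -105*1 = -105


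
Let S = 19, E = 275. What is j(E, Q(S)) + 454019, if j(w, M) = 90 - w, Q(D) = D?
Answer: 453834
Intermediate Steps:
j(E, Q(S)) + 454019 = (90 - 1*275) + 454019 = (90 - 275) + 454019 = -185 + 454019 = 453834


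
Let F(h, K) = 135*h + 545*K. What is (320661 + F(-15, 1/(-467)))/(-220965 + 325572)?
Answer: 148802467/48851469 ≈ 3.0460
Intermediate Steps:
(320661 + F(-15, 1/(-467)))/(-220965 + 325572) = (320661 + (135*(-15) + 545/(-467)))/(-220965 + 325572) = (320661 + (-2025 + 545*(-1/467)))/104607 = (320661 + (-2025 - 545/467))*(1/104607) = (320661 - 946220/467)*(1/104607) = (148802467/467)*(1/104607) = 148802467/48851469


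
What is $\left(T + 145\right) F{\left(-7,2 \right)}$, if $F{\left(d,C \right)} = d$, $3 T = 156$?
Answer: $-1379$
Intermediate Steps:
$T = 52$ ($T = \frac{1}{3} \cdot 156 = 52$)
$\left(T + 145\right) F{\left(-7,2 \right)} = \left(52 + 145\right) \left(-7\right) = 197 \left(-7\right) = -1379$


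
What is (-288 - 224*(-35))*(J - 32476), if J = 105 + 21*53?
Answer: -236060416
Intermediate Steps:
J = 1218 (J = 105 + 1113 = 1218)
(-288 - 224*(-35))*(J - 32476) = (-288 - 224*(-35))*(1218 - 32476) = (-288 + 7840)*(-31258) = 7552*(-31258) = -236060416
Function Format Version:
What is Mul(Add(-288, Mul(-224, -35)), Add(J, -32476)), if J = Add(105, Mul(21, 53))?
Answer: -236060416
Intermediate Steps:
J = 1218 (J = Add(105, 1113) = 1218)
Mul(Add(-288, Mul(-224, -35)), Add(J, -32476)) = Mul(Add(-288, Mul(-224, -35)), Add(1218, -32476)) = Mul(Add(-288, 7840), -31258) = Mul(7552, -31258) = -236060416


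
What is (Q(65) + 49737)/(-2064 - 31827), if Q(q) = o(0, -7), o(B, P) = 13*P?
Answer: -49646/33891 ≈ -1.4649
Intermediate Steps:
Q(q) = -91 (Q(q) = 13*(-7) = -91)
(Q(65) + 49737)/(-2064 - 31827) = (-91 + 49737)/(-2064 - 31827) = 49646/(-33891) = 49646*(-1/33891) = -49646/33891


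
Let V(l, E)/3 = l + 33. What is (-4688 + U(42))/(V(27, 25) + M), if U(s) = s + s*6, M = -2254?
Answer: 2197/1037 ≈ 2.1186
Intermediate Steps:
V(l, E) = 99 + 3*l (V(l, E) = 3*(l + 33) = 3*(33 + l) = 99 + 3*l)
U(s) = 7*s (U(s) = s + 6*s = 7*s)
(-4688 + U(42))/(V(27, 25) + M) = (-4688 + 7*42)/((99 + 3*27) - 2254) = (-4688 + 294)/((99 + 81) - 2254) = -4394/(180 - 2254) = -4394/(-2074) = -4394*(-1/2074) = 2197/1037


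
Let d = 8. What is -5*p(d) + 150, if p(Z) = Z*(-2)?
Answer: 230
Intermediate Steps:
p(Z) = -2*Z
-5*p(d) + 150 = -(-10)*8 + 150 = -5*(-16) + 150 = 80 + 150 = 230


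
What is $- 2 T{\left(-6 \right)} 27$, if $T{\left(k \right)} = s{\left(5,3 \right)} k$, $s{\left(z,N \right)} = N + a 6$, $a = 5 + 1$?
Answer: $12636$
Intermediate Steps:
$a = 6$
$s{\left(z,N \right)} = 36 + N$ ($s{\left(z,N \right)} = N + 6 \cdot 6 = N + 36 = 36 + N$)
$T{\left(k \right)} = 39 k$ ($T{\left(k \right)} = \left(36 + 3\right) k = 39 k$)
$- 2 T{\left(-6 \right)} 27 = - 2 \cdot 39 \left(-6\right) 27 = \left(-2\right) \left(-234\right) 27 = 468 \cdot 27 = 12636$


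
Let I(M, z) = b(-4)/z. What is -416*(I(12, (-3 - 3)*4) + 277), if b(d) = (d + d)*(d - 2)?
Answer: -114400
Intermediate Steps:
b(d) = 2*d*(-2 + d) (b(d) = (2*d)*(-2 + d) = 2*d*(-2 + d))
I(M, z) = 48/z (I(M, z) = (2*(-4)*(-2 - 4))/z = (2*(-4)*(-6))/z = 48/z)
-416*(I(12, (-3 - 3)*4) + 277) = -416*(48/(((-3 - 3)*4)) + 277) = -416*(48/((-6*4)) + 277) = -416*(48/(-24) + 277) = -416*(48*(-1/24) + 277) = -416*(-2 + 277) = -416*275 = -114400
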